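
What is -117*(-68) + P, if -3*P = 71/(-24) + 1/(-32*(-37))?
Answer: 84789641/10656 ≈ 7957.0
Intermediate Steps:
P = 10505/10656 (P = -(71/(-24) + 1/(-32*(-37)))/3 = -(71*(-1/24) - 1/32*(-1/37))/3 = -(-71/24 + 1/1184)/3 = -⅓*(-10505/3552) = 10505/10656 ≈ 0.98583)
-117*(-68) + P = -117*(-68) + 10505/10656 = 7956 + 10505/10656 = 84789641/10656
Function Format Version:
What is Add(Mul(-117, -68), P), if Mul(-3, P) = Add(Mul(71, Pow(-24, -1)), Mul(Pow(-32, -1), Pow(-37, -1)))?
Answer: Rational(84789641, 10656) ≈ 7957.0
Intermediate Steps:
P = Rational(10505, 10656) (P = Mul(Rational(-1, 3), Add(Mul(71, Pow(-24, -1)), Mul(Pow(-32, -1), Pow(-37, -1)))) = Mul(Rational(-1, 3), Add(Mul(71, Rational(-1, 24)), Mul(Rational(-1, 32), Rational(-1, 37)))) = Mul(Rational(-1, 3), Add(Rational(-71, 24), Rational(1, 1184))) = Mul(Rational(-1, 3), Rational(-10505, 3552)) = Rational(10505, 10656) ≈ 0.98583)
Add(Mul(-117, -68), P) = Add(Mul(-117, -68), Rational(10505, 10656)) = Add(7956, Rational(10505, 10656)) = Rational(84789641, 10656)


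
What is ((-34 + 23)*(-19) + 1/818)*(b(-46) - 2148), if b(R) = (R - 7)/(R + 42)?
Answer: -1459853057/3272 ≈ -4.4617e+5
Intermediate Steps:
b(R) = (-7 + R)/(42 + R)
((-34 + 23)*(-19) + 1/818)*(b(-46) - 2148) = ((-34 + 23)*(-19) + 1/818)*((-7 - 46)/(42 - 46) - 2148) = (-11*(-19) + 1/818)*(-53/(-4) - 2148) = (209 + 1/818)*(-1/4*(-53) - 2148) = 170963*(53/4 - 2148)/818 = (170963/818)*(-8539/4) = -1459853057/3272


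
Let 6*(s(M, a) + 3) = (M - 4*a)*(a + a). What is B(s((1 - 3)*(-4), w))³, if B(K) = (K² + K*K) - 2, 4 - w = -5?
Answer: 3467634835456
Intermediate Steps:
w = 9 (w = 4 - 1*(-5) = 4 + 5 = 9)
s(M, a) = -3 + a*(M - 4*a)/3 (s(M, a) = -3 + ((M - 4*a)*(a + a))/6 = -3 + ((M - 4*a)*(2*a))/6 = -3 + (2*a*(M - 4*a))/6 = -3 + a*(M - 4*a)/3)
B(K) = -2 + 2*K² (B(K) = (K² + K²) - 2 = 2*K² - 2 = -2 + 2*K²)
B(s((1 - 3)*(-4), w))³ = (-2 + 2*(-3 - 4/3*9² + (⅓)*((1 - 3)*(-4))*9)²)³ = (-2 + 2*(-3 - 4/3*81 + (⅓)*(-2*(-4))*9)²)³ = (-2 + 2*(-3 - 108 + (⅓)*8*9)²)³ = (-2 + 2*(-3 - 108 + 24)²)³ = (-2 + 2*(-87)²)³ = (-2 + 2*7569)³ = (-2 + 15138)³ = 15136³ = 3467634835456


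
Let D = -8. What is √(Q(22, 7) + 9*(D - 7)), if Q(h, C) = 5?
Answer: I*√130 ≈ 11.402*I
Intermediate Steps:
√(Q(22, 7) + 9*(D - 7)) = √(5 + 9*(-8 - 7)) = √(5 + 9*(-15)) = √(5 - 135) = √(-130) = I*√130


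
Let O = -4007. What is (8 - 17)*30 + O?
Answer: -4277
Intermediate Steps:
(8 - 17)*30 + O = (8 - 17)*30 - 4007 = -9*30 - 4007 = -270 - 4007 = -4277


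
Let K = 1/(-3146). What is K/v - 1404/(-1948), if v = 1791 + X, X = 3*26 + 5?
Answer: 2069356517/2871159148 ≈ 0.72074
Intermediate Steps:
X = 83 (X = 78 + 5 = 83)
K = -1/3146 ≈ -0.00031786
v = 1874 (v = 1791 + 83 = 1874)
K/v - 1404/(-1948) = -1/3146/1874 - 1404/(-1948) = -1/3146*1/1874 - 1404*(-1/1948) = -1/5895604 + 351/487 = 2069356517/2871159148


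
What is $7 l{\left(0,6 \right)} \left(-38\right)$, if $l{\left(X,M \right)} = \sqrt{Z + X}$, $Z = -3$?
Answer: $- 266 i \sqrt{3} \approx - 460.73 i$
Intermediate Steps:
$l{\left(X,M \right)} = \sqrt{-3 + X}$
$7 l{\left(0,6 \right)} \left(-38\right) = 7 \sqrt{-3 + 0} \left(-38\right) = 7 \sqrt{-3} \left(-38\right) = 7 i \sqrt{3} \left(-38\right) = 7 \left(- 38 i \sqrt{3}\right) = - 266 i \sqrt{3}$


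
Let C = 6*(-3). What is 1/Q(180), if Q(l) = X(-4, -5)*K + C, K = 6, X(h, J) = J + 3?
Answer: -1/30 ≈ -0.033333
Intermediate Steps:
X(h, J) = 3 + J
C = -18
Q(l) = -30 (Q(l) = (3 - 5)*6 - 18 = -2*6 - 18 = -12 - 18 = -30)
1/Q(180) = 1/(-30) = -1/30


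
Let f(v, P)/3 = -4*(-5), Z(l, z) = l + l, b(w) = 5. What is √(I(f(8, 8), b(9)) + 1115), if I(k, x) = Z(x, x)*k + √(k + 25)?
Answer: √(1715 + √85) ≈ 41.524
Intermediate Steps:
Z(l, z) = 2*l
f(v, P) = 60 (f(v, P) = 3*(-4*(-5)) = 3*20 = 60)
I(k, x) = √(25 + k) + 2*k*x (I(k, x) = (2*x)*k + √(k + 25) = 2*k*x + √(25 + k) = √(25 + k) + 2*k*x)
√(I(f(8, 8), b(9)) + 1115) = √((√(25 + 60) + 2*60*5) + 1115) = √((√85 + 600) + 1115) = √((600 + √85) + 1115) = √(1715 + √85)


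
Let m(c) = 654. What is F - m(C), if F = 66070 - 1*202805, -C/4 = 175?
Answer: -137389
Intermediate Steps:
C = -700 (C = -4*175 = -700)
F = -136735 (F = 66070 - 202805 = -136735)
F - m(C) = -136735 - 1*654 = -136735 - 654 = -137389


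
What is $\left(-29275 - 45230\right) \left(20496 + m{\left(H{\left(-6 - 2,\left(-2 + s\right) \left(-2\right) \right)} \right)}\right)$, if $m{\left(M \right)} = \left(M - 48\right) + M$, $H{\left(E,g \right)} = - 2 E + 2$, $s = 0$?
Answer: $-1526160420$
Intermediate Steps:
$H{\left(E,g \right)} = 2 - 2 E$
$m{\left(M \right)} = -48 + 2 M$ ($m{\left(M \right)} = \left(-48 + M\right) + M = -48 + 2 M$)
$\left(-29275 - 45230\right) \left(20496 + m{\left(H{\left(-6 - 2,\left(-2 + s\right) \left(-2\right) \right)} \right)}\right) = \left(-29275 - 45230\right) \left(20496 - \left(48 - 2 \left(2 - 2 \left(-6 - 2\right)\right)\right)\right) = - 74505 \left(20496 - \left(48 - 2 \left(2 - 2 \left(-6 - 2\right)\right)\right)\right) = - 74505 \left(20496 - \left(48 - 2 \left(2 - -16\right)\right)\right) = - 74505 \left(20496 - \left(48 - 2 \left(2 + 16\right)\right)\right) = - 74505 \left(20496 + \left(-48 + 2 \cdot 18\right)\right) = - 74505 \left(20496 + \left(-48 + 36\right)\right) = - 74505 \left(20496 - 12\right) = \left(-74505\right) 20484 = -1526160420$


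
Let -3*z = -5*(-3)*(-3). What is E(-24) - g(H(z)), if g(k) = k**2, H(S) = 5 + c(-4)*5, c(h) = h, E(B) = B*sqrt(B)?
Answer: -225 - 48*I*sqrt(6) ≈ -225.0 - 117.58*I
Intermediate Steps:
E(B) = B**(3/2)
z = 15 (z = -(-5*(-3))*(-3)/3 = -5*(-3) = -1/3*(-45) = 15)
H(S) = -15 (H(S) = 5 - 4*5 = 5 - 20 = -15)
E(-24) - g(H(z)) = (-24)**(3/2) - 1*(-15)**2 = -48*I*sqrt(6) - 1*225 = -48*I*sqrt(6) - 225 = -225 - 48*I*sqrt(6)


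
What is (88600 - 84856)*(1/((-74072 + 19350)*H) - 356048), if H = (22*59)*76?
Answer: -449753606428718826/337388491 ≈ -1.3330e+9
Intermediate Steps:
H = 98648 (H = 1298*76 = 98648)
(88600 - 84856)*(1/((-74072 + 19350)*H) - 356048) = (88600 - 84856)*(1/((-74072 + 19350)*98648) - 356048) = 3744*((1/98648)/(-54722) - 356048) = 3744*(-1/54722*1/98648 - 356048) = 3744*(-1/5398215856 - 356048) = 3744*(-1922023959097089/5398215856) = -449753606428718826/337388491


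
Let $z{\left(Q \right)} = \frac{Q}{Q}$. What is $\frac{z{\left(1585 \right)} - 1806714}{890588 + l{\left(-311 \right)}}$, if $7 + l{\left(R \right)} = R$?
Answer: $- \frac{1806713}{890270} \approx -2.0294$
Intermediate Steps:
$l{\left(R \right)} = -7 + R$
$z{\left(Q \right)} = 1$
$\frac{z{\left(1585 \right)} - 1806714}{890588 + l{\left(-311 \right)}} = \frac{1 - 1806714}{890588 - 318} = \frac{1 - 1806714}{890270} = \left(-1806713\right) \frac{1}{890270} = - \frac{1806713}{890270}$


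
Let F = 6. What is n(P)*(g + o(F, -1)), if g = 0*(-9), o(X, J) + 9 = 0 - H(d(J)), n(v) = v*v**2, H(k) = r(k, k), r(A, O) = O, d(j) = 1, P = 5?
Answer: -1250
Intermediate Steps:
H(k) = k
n(v) = v**3
o(X, J) = -10 (o(X, J) = -9 + (0 - 1*1) = -9 + (0 - 1) = -9 - 1 = -10)
g = 0
n(P)*(g + o(F, -1)) = 5**3*(0 - 10) = 125*(-10) = -1250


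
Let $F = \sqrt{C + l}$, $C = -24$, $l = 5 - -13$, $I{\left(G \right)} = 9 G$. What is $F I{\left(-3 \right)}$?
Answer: $- 27 i \sqrt{6} \approx - 66.136 i$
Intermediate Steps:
$l = 18$ ($l = 5 + 13 = 18$)
$F = i \sqrt{6}$ ($F = \sqrt{-24 + 18} = \sqrt{-6} = i \sqrt{6} \approx 2.4495 i$)
$F I{\left(-3 \right)} = i \sqrt{6} \cdot 9 \left(-3\right) = i \sqrt{6} \left(-27\right) = - 27 i \sqrt{6}$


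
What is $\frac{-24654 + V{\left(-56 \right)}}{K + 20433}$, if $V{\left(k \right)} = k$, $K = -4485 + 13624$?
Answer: $- \frac{12355}{14786} \approx -0.83559$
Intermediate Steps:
$K = 9139$
$\frac{-24654 + V{\left(-56 \right)}}{K + 20433} = \frac{-24654 - 56}{9139 + 20433} = - \frac{24710}{29572} = \left(-24710\right) \frac{1}{29572} = - \frac{12355}{14786}$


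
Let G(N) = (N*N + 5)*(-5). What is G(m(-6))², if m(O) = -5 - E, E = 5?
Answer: 275625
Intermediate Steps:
m(O) = -10 (m(O) = -5 - 1*5 = -5 - 5 = -10)
G(N) = -25 - 5*N² (G(N) = (N² + 5)*(-5) = (5 + N²)*(-5) = -25 - 5*N²)
G(m(-6))² = (-25 - 5*(-10)²)² = (-25 - 5*100)² = (-25 - 500)² = (-525)² = 275625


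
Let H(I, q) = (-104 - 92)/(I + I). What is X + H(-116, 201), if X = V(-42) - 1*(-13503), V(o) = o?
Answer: 780787/58 ≈ 13462.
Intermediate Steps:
H(I, q) = -98/I (H(I, q) = -196*1/(2*I) = -98/I)
X = 13461 (X = -42 - 1*(-13503) = -42 + 13503 = 13461)
X + H(-116, 201) = 13461 - 98/(-116) = 13461 - 98*(-1/116) = 13461 + 49/58 = 780787/58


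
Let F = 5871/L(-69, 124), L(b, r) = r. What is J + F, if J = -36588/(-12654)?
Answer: 13138091/261516 ≈ 50.238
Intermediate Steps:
J = 6098/2109 (J = -36588*(-1/12654) = 6098/2109 ≈ 2.8914)
F = 5871/124 ≈ 47.347
J + F = 6098/2109 + 5871/124 = 13138091/261516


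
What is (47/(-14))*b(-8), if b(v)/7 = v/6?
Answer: 94/3 ≈ 31.333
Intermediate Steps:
b(v) = 7*v/6 (b(v) = 7*(v/6) = 7*v/6)
(47/(-14))*b(-8) = (47/(-14))*((7/6)*(-8)) = -1/14*47*(-28/3) = -47/14*(-28/3) = 94/3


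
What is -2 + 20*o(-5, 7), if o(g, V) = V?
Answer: 138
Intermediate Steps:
-2 + 20*o(-5, 7) = -2 + 20*7 = -2 + 140 = 138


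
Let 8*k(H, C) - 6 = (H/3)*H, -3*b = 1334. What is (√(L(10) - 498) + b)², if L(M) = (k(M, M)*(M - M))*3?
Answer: 1775074/9 - 2668*I*√498/3 ≈ 1.9723e+5 - 19846.0*I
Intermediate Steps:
b = -1334/3 (b = -⅓*1334 = -1334/3 ≈ -444.67)
k(H, C) = ¾ + H²/24 (k(H, C) = ¾ + ((H/3)*H)/8 = ¾ + (H²/3)/8 = ¾ + H²/24)
L(M) = 0 (L(M) = ((¾ + M²/24)*(M - M))*3 = ((¾ + M²/24)*0)*3 = 0*3 = 0)
(√(L(10) - 498) + b)² = (√(0 - 498) - 1334/3)² = (√(-498) - 1334/3)² = (I*√498 - 1334/3)² = (-1334/3 + I*√498)²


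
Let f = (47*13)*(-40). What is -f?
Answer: 24440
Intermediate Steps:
f = -24440 (f = 611*(-40) = -24440)
-f = -1*(-24440) = 24440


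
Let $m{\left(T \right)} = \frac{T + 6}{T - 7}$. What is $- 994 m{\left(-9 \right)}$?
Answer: $- \frac{1491}{8} \approx -186.38$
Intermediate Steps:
$m{\left(T \right)} = \frac{6 + T}{-7 + T}$
$- 994 m{\left(-9 \right)} = - 994 \frac{6 - 9}{-7 - 9} = - 994 \frac{1}{-16} \left(-3\right) = - 994 \left(\left(- \frac{1}{16}\right) \left(-3\right)\right) = \left(-994\right) \frac{3}{16} = - \frac{1491}{8}$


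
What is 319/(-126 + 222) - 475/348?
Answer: 1817/928 ≈ 1.9580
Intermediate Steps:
319/(-126 + 222) - 475/348 = 319/96 - 475*1/348 = 319*(1/96) - 475/348 = 319/96 - 475/348 = 1817/928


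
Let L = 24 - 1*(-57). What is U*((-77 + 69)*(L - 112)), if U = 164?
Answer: 40672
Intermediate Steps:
L = 81 (L = 24 + 57 = 81)
U*((-77 + 69)*(L - 112)) = 164*((-77 + 69)*(81 - 112)) = 164*(-8*(-31)) = 164*248 = 40672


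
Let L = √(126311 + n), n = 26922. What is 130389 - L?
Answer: 130389 - √153233 ≈ 1.3000e+5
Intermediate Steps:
L = √153233 (L = √(126311 + 26922) = √153233 ≈ 391.45)
130389 - L = 130389 - √153233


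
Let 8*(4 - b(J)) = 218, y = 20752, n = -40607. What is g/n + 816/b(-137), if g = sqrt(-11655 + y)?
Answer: -1088/31 - sqrt(9097)/40607 ≈ -35.099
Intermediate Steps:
b(J) = -93/4 (b(J) = 4 - 1/8*218 = 4 - 109/4 = -93/4)
g = sqrt(9097) (g = sqrt(-11655 + 20752) = sqrt(9097) ≈ 95.378)
g/n + 816/b(-137) = sqrt(9097)/(-40607) + 816/(-93/4) = sqrt(9097)*(-1/40607) + 816*(-4/93) = -sqrt(9097)/40607 - 1088/31 = -1088/31 - sqrt(9097)/40607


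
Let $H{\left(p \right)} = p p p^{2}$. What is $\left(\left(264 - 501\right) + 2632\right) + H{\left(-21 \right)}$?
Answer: $196876$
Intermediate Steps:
$H{\left(p \right)} = p^{4}$ ($H{\left(p \right)} = p^{2} p^{2} = p^{4}$)
$\left(\left(264 - 501\right) + 2632\right) + H{\left(-21 \right)} = \left(\left(264 - 501\right) + 2632\right) + \left(-21\right)^{4} = \left(\left(264 - 501\right) + 2632\right) + 194481 = \left(-237 + 2632\right) + 194481 = 2395 + 194481 = 196876$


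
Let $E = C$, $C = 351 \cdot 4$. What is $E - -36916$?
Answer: $38320$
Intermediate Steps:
$C = 1404$
$E = 1404$
$E - -36916 = 1404 - -36916 = 1404 + 36916 = 38320$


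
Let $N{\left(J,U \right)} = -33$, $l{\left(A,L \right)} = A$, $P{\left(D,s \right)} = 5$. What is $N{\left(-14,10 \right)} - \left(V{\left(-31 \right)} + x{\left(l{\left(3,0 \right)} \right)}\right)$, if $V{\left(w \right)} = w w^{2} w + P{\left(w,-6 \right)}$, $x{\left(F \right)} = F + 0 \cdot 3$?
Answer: $-923562$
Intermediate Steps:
$x{\left(F \right)} = F$ ($x{\left(F \right)} = F + 0 = F$)
$V{\left(w \right)} = 5 + w^{4}$ ($V{\left(w \right)} = w w^{2} w + 5 = w^{3} w + 5 = w^{4} + 5 = 5 + w^{4}$)
$N{\left(-14,10 \right)} - \left(V{\left(-31 \right)} + x{\left(l{\left(3,0 \right)} \right)}\right) = -33 - \left(\left(5 + \left(-31\right)^{4}\right) + 3\right) = -33 - \left(\left(5 + 923521\right) + 3\right) = -33 - \left(923526 + 3\right) = -33 - 923529 = -923562$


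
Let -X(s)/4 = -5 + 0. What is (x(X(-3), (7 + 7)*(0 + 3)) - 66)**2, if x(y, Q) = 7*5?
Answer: 961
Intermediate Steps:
X(s) = 20 (X(s) = -4*(-5 + 0) = -4*(-5) = 20)
x(y, Q) = 35
(x(X(-3), (7 + 7)*(0 + 3)) - 66)**2 = (35 - 66)**2 = (-31)**2 = 961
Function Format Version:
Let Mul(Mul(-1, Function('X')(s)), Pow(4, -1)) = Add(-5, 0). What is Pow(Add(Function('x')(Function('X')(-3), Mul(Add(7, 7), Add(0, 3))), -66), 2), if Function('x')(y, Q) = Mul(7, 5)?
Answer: 961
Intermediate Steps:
Function('X')(s) = 20 (Function('X')(s) = Mul(-4, Add(-5, 0)) = Mul(-4, -5) = 20)
Function('x')(y, Q) = 35
Pow(Add(Function('x')(Function('X')(-3), Mul(Add(7, 7), Add(0, 3))), -66), 2) = Pow(Add(35, -66), 2) = Pow(-31, 2) = 961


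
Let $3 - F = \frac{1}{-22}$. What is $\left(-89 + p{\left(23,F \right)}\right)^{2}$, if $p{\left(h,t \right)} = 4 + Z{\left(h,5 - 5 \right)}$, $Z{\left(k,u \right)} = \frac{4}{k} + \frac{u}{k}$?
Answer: $\frac{3806401}{529} \approx 7195.5$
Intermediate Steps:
$F = \frac{67}{22}$ ($F = 3 - \frac{1}{-22} = 3 - - \frac{1}{22} = 3 + \frac{1}{22} = \frac{67}{22} \approx 3.0455$)
$p{\left(h,t \right)} = 4 + \frac{4}{h}$ ($p{\left(h,t \right)} = 4 + \frac{4 + \left(5 - 5\right)}{h} = 4 + \frac{4 + 0}{h} = 4 + \frac{1}{h} 4 = 4 + \frac{4}{h}$)
$\left(-89 + p{\left(23,F \right)}\right)^{2} = \left(-89 + \left(4 + \frac{4}{23}\right)\right)^{2} = \left(-89 + \frac{96}{23}\right)^{2} = \left(- \frac{1951}{23}\right)^{2} = \frac{3806401}{529}$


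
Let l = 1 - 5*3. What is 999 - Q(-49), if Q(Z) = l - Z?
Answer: 964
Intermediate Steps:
l = -14 (l = 1 - 15 = -14)
Q(Z) = -14 - Z
999 - Q(-49) = 999 - (-14 - 1*(-49)) = 999 - (-14 + 49) = 999 - 1*35 = 999 - 35 = 964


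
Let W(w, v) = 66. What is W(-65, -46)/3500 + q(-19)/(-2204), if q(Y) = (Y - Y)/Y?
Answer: 33/1750 ≈ 0.018857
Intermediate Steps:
q(Y) = 0 (q(Y) = 0/Y = 0)
W(-65, -46)/3500 + q(-19)/(-2204) = 66/3500 + 0/(-2204) = 66*(1/3500) + 0*(-1/2204) = 33/1750 + 0 = 33/1750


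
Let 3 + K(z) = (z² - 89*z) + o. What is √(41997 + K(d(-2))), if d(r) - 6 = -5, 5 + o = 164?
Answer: √42065 ≈ 205.10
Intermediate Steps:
o = 159 (o = -5 + 164 = 159)
d(r) = 1 (d(r) = 6 - 5 = 1)
K(z) = 156 + z² - 89*z (K(z) = -3 + ((z² - 89*z) + 159) = -3 + (159 + z² - 89*z) = 156 + z² - 89*z)
√(41997 + K(d(-2))) = √(41997 + (156 + 1² - 89*1)) = √(41997 + (156 + 1 - 89)) = √(41997 + 68) = √42065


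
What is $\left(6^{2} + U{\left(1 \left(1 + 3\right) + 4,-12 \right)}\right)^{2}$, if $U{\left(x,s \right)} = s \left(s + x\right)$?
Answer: $7056$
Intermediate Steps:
$\left(6^{2} + U{\left(1 \left(1 + 3\right) + 4,-12 \right)}\right)^{2} = \left(6^{2} - 12 \left(-12 + \left(1 \left(1 + 3\right) + 4\right)\right)\right)^{2} = \left(36 - 12 \left(-12 + \left(1 \cdot 4 + 4\right)\right)\right)^{2} = \left(36 - 12 \left(-12 + \left(4 + 4\right)\right)\right)^{2} = \left(36 - 12 \left(-12 + 8\right)\right)^{2} = \left(36 - -48\right)^{2} = \left(36 + 48\right)^{2} = 84^{2} = 7056$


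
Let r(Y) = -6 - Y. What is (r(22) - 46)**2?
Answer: 5476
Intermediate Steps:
(r(22) - 46)**2 = ((-6 - 1*22) - 46)**2 = ((-6 - 22) - 46)**2 = (-28 - 46)**2 = (-74)**2 = 5476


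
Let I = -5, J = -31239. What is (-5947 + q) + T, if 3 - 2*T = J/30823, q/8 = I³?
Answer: -16466579/2371 ≈ -6945.0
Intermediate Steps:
q = -1000 (q = 8*(-5)³ = 8*(-125) = -1000)
T = 4758/2371 (T = 3/2 - (-31239)/(2*30823) = 3/2 - ½*(-2403/2371) = 3/2 + 2403/4742 = 4758/2371 ≈ 2.0067)
(-5947 + q) + T = (-5947 - 1000) + 4758/2371 = -6947 + 4758/2371 = -16466579/2371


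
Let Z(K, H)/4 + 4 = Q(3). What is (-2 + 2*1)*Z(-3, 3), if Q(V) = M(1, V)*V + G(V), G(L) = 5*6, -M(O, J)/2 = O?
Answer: 0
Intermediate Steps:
M(O, J) = -2*O
G(L) = 30
Q(V) = 30 - 2*V (Q(V) = (-2*1)*V + 30 = -2*V + 30 = 30 - 2*V)
Z(K, H) = 80 (Z(K, H) = -16 + 4*(30 - 2*3) = -16 + 4*(30 - 6) = -16 + 4*24 = -16 + 96 = 80)
(-2 + 2*1)*Z(-3, 3) = (-2 + 2*1)*80 = (-2 + 2)*80 = 0*80 = 0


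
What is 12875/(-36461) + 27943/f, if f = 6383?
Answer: 936648598/232730563 ≈ 4.0246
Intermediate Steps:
12875/(-36461) + 27943/f = 12875/(-36461) + 27943/6383 = 12875*(-1/36461) + 27943*(1/6383) = -12875/36461 + 27943/6383 = 936648598/232730563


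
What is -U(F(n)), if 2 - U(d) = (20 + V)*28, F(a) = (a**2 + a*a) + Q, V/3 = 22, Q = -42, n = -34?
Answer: 2406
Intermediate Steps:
V = 66 (V = 3*22 = 66)
F(a) = -42 + 2*a**2 (F(a) = (a**2 + a*a) - 42 = (a**2 + a**2) - 42 = 2*a**2 - 42 = -42 + 2*a**2)
U(d) = -2406 (U(d) = 2 - (20 + 66)*28 = 2 - 86*28 = 2 - 1*2408 = 2 - 2408 = -2406)
-U(F(n)) = -1*(-2406) = 2406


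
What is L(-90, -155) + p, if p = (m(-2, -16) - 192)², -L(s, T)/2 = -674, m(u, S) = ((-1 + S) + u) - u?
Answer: 45029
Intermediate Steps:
m(u, S) = -1 + S (m(u, S) = (-1 + S + u) - u = -1 + S)
L(s, T) = 1348 (L(s, T) = -2*(-674) = 1348)
p = 43681 (p = ((-1 - 16) - 192)² = (-17 - 192)² = (-209)² = 43681)
L(-90, -155) + p = 1348 + 43681 = 45029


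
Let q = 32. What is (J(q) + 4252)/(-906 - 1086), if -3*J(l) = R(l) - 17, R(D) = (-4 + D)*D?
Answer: -3959/1992 ≈ -1.9874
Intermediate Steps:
R(D) = D*(-4 + D)
J(l) = 17/3 - l*(-4 + l)/3 (J(l) = -(l*(-4 + l) - 17)/3 = -(-17 + l*(-4 + l))/3 = 17/3 - l*(-4 + l)/3)
(J(q) + 4252)/(-906 - 1086) = ((17/3 - 1/3*32*(-4 + 32)) + 4252)/(-906 - 1086) = ((17/3 - 1/3*32*28) + 4252)/(-1992) = ((17/3 - 896/3) + 4252)*(-1/1992) = (-293 + 4252)*(-1/1992) = 3959*(-1/1992) = -3959/1992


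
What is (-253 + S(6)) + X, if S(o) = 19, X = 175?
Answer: -59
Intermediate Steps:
(-253 + S(6)) + X = (-253 + 19) + 175 = -234 + 175 = -59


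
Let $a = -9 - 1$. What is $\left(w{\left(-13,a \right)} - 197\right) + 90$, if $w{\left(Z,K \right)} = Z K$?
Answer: $23$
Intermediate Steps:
$a = -10$
$w{\left(Z,K \right)} = K Z$
$\left(w{\left(-13,a \right)} - 197\right) + 90 = \left(\left(-10\right) \left(-13\right) - 197\right) + 90 = \left(130 - 197\right) + 90 = -67 + 90 = 23$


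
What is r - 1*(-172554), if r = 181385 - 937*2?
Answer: 352065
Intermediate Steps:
r = 179511 (r = 181385 - 1874 = 179511)
r - 1*(-172554) = 179511 - 1*(-172554) = 179511 + 172554 = 352065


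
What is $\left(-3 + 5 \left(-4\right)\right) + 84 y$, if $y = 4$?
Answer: $313$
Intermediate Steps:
$\left(-3 + 5 \left(-4\right)\right) + 84 y = \left(-3 + 5 \left(-4\right)\right) + 84 \cdot 4 = \left(-3 - 20\right) + 336 = -23 + 336 = 313$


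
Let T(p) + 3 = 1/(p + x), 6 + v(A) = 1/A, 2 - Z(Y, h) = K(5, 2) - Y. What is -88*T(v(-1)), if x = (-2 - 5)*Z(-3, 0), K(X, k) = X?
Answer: 9152/35 ≈ 261.49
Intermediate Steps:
Z(Y, h) = -3 + Y (Z(Y, h) = 2 - (5 - Y) = 2 + (-5 + Y) = -3 + Y)
x = 42 (x = (-2 - 5)*(-3 - 3) = -7*(-6) = 42)
v(A) = -6 + 1/A
T(p) = -3 + 1/(42 + p) (T(p) = -3 + 1/(p + 42) = -3 + 1/(42 + p))
-88*T(v(-1)) = -88*(-125 - 3*(-6 + 1/(-1)))/(42 + (-6 + 1/(-1))) = -88*(-125 - 3*(-6 - 1))/(42 + (-6 - 1)) = -88*(-125 - 3*(-7))/(42 - 7) = -88*(-125 + 21)/35 = -88*(-104)/35 = -88*(-104/35) = 9152/35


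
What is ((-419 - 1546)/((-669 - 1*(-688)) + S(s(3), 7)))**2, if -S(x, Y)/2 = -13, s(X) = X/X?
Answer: 17161/9 ≈ 1906.8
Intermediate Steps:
s(X) = 1
S(x, Y) = 26 (S(x, Y) = -2*(-13) = 26)
((-419 - 1546)/((-669 - 1*(-688)) + S(s(3), 7)))**2 = ((-419 - 1546)/((-669 - 1*(-688)) + 26))**2 = (-1965/((-669 + 688) + 26))**2 = (-1965/(19 + 26))**2 = (-1965/45)**2 = (-1965*1/45)**2 = (-131/3)**2 = 17161/9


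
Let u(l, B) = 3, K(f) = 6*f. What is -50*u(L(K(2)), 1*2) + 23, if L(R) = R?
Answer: -127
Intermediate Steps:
-50*u(L(K(2)), 1*2) + 23 = -50*3 + 23 = -150 + 23 = -127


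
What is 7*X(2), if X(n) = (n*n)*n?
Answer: 56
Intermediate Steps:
X(n) = n³ (X(n) = n²*n = n³)
7*X(2) = 7*2³ = 7*8 = 56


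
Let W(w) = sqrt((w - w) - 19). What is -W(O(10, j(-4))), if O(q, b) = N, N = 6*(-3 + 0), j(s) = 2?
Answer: -I*sqrt(19) ≈ -4.3589*I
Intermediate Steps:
N = -18 (N = 6*(-3) = -18)
O(q, b) = -18
W(w) = I*sqrt(19) (W(w) = sqrt(0 - 19) = sqrt(-19) = I*sqrt(19))
-W(O(10, j(-4))) = -I*sqrt(19)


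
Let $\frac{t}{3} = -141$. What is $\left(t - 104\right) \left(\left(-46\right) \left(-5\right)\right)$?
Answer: $-121210$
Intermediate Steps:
$t = -423$ ($t = 3 \left(-141\right) = -423$)
$\left(t - 104\right) \left(\left(-46\right) \left(-5\right)\right) = \left(-423 - 104\right) \left(\left(-46\right) \left(-5\right)\right) = \left(-527\right) 230 = -121210$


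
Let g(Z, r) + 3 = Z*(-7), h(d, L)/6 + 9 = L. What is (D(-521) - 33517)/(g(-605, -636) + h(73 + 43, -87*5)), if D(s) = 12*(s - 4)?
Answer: -39817/1568 ≈ -25.393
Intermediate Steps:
h(d, L) = -54 + 6*L
D(s) = -48 + 12*s (D(s) = 12*(-4 + s) = -48 + 12*s)
g(Z, r) = -3 - 7*Z (g(Z, r) = -3 + Z*(-7) = -3 - 7*Z)
(D(-521) - 33517)/(g(-605, -636) + h(73 + 43, -87*5)) = ((-48 + 12*(-521)) - 33517)/((-3 - 7*(-605)) + (-54 + 6*(-87*5))) = ((-48 - 6252) - 33517)/((-3 + 4235) + (-54 + 6*(-435))) = (-6300 - 33517)/(4232 + (-54 - 2610)) = -39817/(4232 - 2664) = -39817/1568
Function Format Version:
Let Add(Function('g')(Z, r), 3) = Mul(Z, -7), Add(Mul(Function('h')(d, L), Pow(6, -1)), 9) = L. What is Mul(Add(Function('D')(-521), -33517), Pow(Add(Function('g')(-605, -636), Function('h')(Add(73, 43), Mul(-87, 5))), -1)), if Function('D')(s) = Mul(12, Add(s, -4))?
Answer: Rational(-39817, 1568) ≈ -25.393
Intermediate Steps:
Function('h')(d, L) = Add(-54, Mul(6, L))
Function('D')(s) = Add(-48, Mul(12, s)) (Function('D')(s) = Mul(12, Add(-4, s)) = Add(-48, Mul(12, s)))
Function('g')(Z, r) = Add(-3, Mul(-7, Z)) (Function('g')(Z, r) = Add(-3, Mul(Z, -7)) = Add(-3, Mul(-7, Z)))
Mul(Add(Function('D')(-521), -33517), Pow(Add(Function('g')(-605, -636), Function('h')(Add(73, 43), Mul(-87, 5))), -1)) = Mul(Add(Add(-48, Mul(12, -521)), -33517), Pow(Add(Add(-3, Mul(-7, -605)), Add(-54, Mul(6, Mul(-87, 5)))), -1)) = Mul(Add(Add(-48, -6252), -33517), Pow(Add(Add(-3, 4235), Add(-54, Mul(6, -435))), -1)) = Mul(Add(-6300, -33517), Pow(Add(4232, Add(-54, -2610)), -1)) = Mul(-39817, Pow(Add(4232, -2664), -1)) = Mul(-39817, Pow(1568, -1)) = Mul(-39817, Rational(1, 1568)) = Rational(-39817, 1568)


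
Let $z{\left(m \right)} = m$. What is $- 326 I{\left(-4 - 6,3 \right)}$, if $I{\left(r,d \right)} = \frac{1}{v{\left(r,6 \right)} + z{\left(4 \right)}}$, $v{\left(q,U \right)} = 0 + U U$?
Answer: $- \frac{163}{20} \approx -8.15$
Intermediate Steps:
$v{\left(q,U \right)} = U^{2}$ ($v{\left(q,U \right)} = 0 + U^{2} = U^{2}$)
$I{\left(r,d \right)} = \frac{1}{40}$ ($I{\left(r,d \right)} = \frac{1}{6^{2} + 4} = \frac{1}{36 + 4} = \frac{1}{40}$)
$- 326 I{\left(-4 - 6,3 \right)} = \left(-326\right) \frac{1}{40} = - \frac{163}{20}$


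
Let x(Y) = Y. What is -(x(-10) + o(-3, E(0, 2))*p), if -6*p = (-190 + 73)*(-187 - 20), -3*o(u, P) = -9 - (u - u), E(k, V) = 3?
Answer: 24239/2 ≈ 12120.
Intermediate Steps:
o(u, P) = 3 (o(u, P) = -(-9 - (u - u))/3 = -(-9 - 1*0)/3 = -(-9 + 0)/3 = -1/3*(-9) = 3)
p = -8073/2 (p = -(-190 + 73)*(-187 - 20)/6 = -(-39)*(-207)/2 = -1/6*24219 = -8073/2 ≈ -4036.5)
-(x(-10) + o(-3, E(0, 2))*p) = -(-10 + 3*(-8073/2)) = -(-10 - 24219/2) = -1*(-24239/2) = 24239/2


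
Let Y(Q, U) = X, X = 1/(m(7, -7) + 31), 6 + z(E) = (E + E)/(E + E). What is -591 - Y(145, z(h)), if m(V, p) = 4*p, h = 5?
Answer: -1774/3 ≈ -591.33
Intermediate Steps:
z(E) = -5 (z(E) = -6 + (E + E)/(E + E) = -6 + (2*E)/((2*E)) = -6 + (2*E)*(1/(2*E)) = -6 + 1 = -5)
X = ⅓ (X = 1/(4*(-7) + 31) = 1/(-28 + 31) = 1/3 = ⅓ ≈ 0.33333)
Y(Q, U) = ⅓
-591 - Y(145, z(h)) = -591 - 1*⅓ = -591 - ⅓ = -1774/3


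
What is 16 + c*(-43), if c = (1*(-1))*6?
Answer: 274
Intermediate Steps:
c = -6 (c = -1*6 = -6)
16 + c*(-43) = 16 - 6*(-43) = 16 + 258 = 274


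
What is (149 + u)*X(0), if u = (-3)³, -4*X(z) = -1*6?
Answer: 183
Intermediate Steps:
X(z) = 3/2 (X(z) = -(-1)*6/4 = -¼*(-6) = 3/2)
u = -27
(149 + u)*X(0) = (149 - 27)*(3/2) = 122*(3/2) = 183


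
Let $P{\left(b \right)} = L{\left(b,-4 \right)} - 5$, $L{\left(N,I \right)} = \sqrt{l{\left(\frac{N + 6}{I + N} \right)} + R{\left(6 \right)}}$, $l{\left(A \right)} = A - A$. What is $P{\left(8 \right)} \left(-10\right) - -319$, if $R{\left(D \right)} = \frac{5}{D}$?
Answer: $369 - \frac{5 \sqrt{30}}{3} \approx 359.87$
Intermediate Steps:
$l{\left(A \right)} = 0$
$L{\left(N,I \right)} = \frac{\sqrt{30}}{6}$ ($L{\left(N,I \right)} = \sqrt{0 + \frac{5}{6}} = \sqrt{\frac{5}{6}} = \frac{\sqrt{30}}{6}$)
$P{\left(b \right)} = -5 + \frac{\sqrt{30}}{6}$ ($P{\left(b \right)} = \frac{\sqrt{30}}{6} - 5 = -5 + \frac{\sqrt{30}}{6}$)
$P{\left(8 \right)} \left(-10\right) - -319 = \left(-5 + \frac{\sqrt{30}}{6}\right) \left(-10\right) - -319 = \left(50 - \frac{5 \sqrt{30}}{3}\right) + 319 = 369 - \frac{5 \sqrt{30}}{3}$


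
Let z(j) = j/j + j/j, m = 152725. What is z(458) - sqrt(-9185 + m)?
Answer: 2 - 2*sqrt(35885) ≈ -376.87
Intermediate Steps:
z(j) = 2 (z(j) = 1 + 1 = 2)
z(458) - sqrt(-9185 + m) = 2 - sqrt(-9185 + 152725) = 2 - sqrt(143540) = 2 - 2*sqrt(35885)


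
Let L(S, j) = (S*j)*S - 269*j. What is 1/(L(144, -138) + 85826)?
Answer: -1/2738620 ≈ -3.6515e-7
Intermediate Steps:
L(S, j) = -269*j + j*S² (L(S, j) = j*S² - 269*j = -269*j + j*S²)
1/(L(144, -138) + 85826) = 1/(-138*(-269 + 144²) + 85826) = 1/(-138*(-269 + 20736) + 85826) = 1/(-138*20467 + 85826) = 1/(-2824446 + 85826) = 1/(-2738620) = -1/2738620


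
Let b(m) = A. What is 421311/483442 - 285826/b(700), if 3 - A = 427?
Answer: 34589732239/51244852 ≈ 674.99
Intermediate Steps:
A = -424 (A = 3 - 1*427 = 3 - 427 = -424)
b(m) = -424
421311/483442 - 285826/b(700) = 421311/483442 - 285826/(-424) = 421311*(1/483442) - 285826*(-1/424) = 421311/483442 + 142913/212 = 34589732239/51244852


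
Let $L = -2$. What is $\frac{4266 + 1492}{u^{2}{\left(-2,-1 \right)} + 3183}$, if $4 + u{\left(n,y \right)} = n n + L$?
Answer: $\frac{5758}{3187} \approx 1.8067$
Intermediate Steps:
$u{\left(n,y \right)} = -6 + n^{2}$ ($u{\left(n,y \right)} = -4 + \left(n n - 2\right) = -4 + \left(n^{2} - 2\right) = -4 + \left(-2 + n^{2}\right) = -6 + n^{2}$)
$\frac{4266 + 1492}{u^{2}{\left(-2,-1 \right)} + 3183} = \frac{4266 + 1492}{\left(-6 + \left(-2\right)^{2}\right)^{2} + 3183} = \frac{5758}{\left(-6 + 4\right)^{2} + 3183} = \frac{5758}{\left(-2\right)^{2} + 3183} = \frac{5758}{4 + 3183} = \frac{5758}{3187}$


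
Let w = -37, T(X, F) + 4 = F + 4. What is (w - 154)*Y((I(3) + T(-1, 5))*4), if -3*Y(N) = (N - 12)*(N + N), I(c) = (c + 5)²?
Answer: 9278016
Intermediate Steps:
I(c) = (5 + c)²
T(X, F) = F (T(X, F) = -4 + (F + 4) = -4 + (4 + F) = F)
Y(N) = -2*N*(-12 + N)/3 (Y(N) = -(N - 12)*(N + N)/3 = -(-12 + N)*2*N/3 = -2*N*(-12 + N)/3)
(w - 154)*Y((I(3) + T(-1, 5))*4) = (-37 - 154)*(2*(((5 + 3)² + 5)*4)*(12 - ((5 + 3)² + 5)*4)/3) = -382*(8² + 5)*4*(12 - (8² + 5)*4)/3 = -382*(64 + 5)*4*(12 - (64 + 5)*4)/3 = -382*69*4*(12 - 69*4)/3 = -382*276*(12 - 1*276)/3 = -382*276*(12 - 276)/3 = -382*276*(-264)/3 = -191*(-48576) = 9278016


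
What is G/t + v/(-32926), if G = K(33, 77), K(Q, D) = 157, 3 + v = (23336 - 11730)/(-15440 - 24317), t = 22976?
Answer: 104263075063/15038239825216 ≈ 0.0069332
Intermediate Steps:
v = -130877/39757 (v = -3 + (23336 - 11730)/(-15440 - 24317) = -3 + 11606/(-39757) = -3 + 11606*(-1/39757) = -3 - 11606/39757 = -130877/39757 ≈ -3.2919)
G = 157
G/t + v/(-32926) = 157/22976 - 130877/39757/(-32926) = 157*(1/22976) - 130877/39757*(-1/32926) = 157/22976 + 130877/1309038982 = 104263075063/15038239825216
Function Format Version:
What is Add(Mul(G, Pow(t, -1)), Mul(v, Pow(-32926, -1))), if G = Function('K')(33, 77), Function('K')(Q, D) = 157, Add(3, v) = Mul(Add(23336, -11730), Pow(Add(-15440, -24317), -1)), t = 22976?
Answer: Rational(104263075063, 15038239825216) ≈ 0.0069332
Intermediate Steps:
v = Rational(-130877, 39757) (v = Add(-3, Mul(Add(23336, -11730), Pow(Add(-15440, -24317), -1))) = Add(-3, Mul(11606, Pow(-39757, -1))) = Add(-3, Mul(11606, Rational(-1, 39757))) = Add(-3, Rational(-11606, 39757)) = Rational(-130877, 39757) ≈ -3.2919)
G = 157
Add(Mul(G, Pow(t, -1)), Mul(v, Pow(-32926, -1))) = Add(Mul(157, Pow(22976, -1)), Mul(Rational(-130877, 39757), Pow(-32926, -1))) = Add(Mul(157, Rational(1, 22976)), Mul(Rational(-130877, 39757), Rational(-1, 32926))) = Add(Rational(157, 22976), Rational(130877, 1309038982)) = Rational(104263075063, 15038239825216)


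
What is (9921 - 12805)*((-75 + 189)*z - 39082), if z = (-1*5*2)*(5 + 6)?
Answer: 148877848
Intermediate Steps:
z = -110 (z = -5*2*11 = -10*11 = -110)
(9921 - 12805)*((-75 + 189)*z - 39082) = (9921 - 12805)*((-75 + 189)*(-110) - 39082) = -2884*(114*(-110) - 39082) = -2884*(-12540 - 39082) = -2884*(-51622) = 148877848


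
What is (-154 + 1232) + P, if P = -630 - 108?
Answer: 340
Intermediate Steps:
P = -738
(-154 + 1232) + P = (-154 + 1232) - 738 = 1078 - 738 = 340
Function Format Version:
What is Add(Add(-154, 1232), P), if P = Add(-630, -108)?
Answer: 340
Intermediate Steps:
P = -738
Add(Add(-154, 1232), P) = Add(Add(-154, 1232), -738) = Add(1078, -738) = 340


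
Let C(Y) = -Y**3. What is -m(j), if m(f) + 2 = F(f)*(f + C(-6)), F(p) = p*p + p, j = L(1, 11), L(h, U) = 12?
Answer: -35566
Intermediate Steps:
j = 12
F(p) = p + p**2 (F(p) = p**2 + p = p + p**2)
m(f) = -2 + f*(1 + f)*(216 + f) (m(f) = -2 + (f*(1 + f))*(f - 1*(-6)**3) = -2 + (f*(1 + f))*(f - 1*(-216)) = -2 + (f*(1 + f))*(f + 216) = -2 + (f*(1 + f))*(216 + f) = -2 + f*(1 + f)*(216 + f))
-m(j) = -(-2 + 12**3 + 216*12 + 217*12**2) = -(-2 + 1728 + 2592 + 217*144) = -(-2 + 1728 + 2592 + 31248) = -1*35566 = -35566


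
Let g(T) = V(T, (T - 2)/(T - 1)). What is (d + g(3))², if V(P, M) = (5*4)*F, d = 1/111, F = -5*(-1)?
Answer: 123232201/12321 ≈ 10002.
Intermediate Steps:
F = 5
d = 1/111 ≈ 0.0090090
V(P, M) = 100 (V(P, M) = (5*4)*5 = 20*5 = 100)
g(T) = 100
(d + g(3))² = (1/111 + 100)² = (11101/111)² = 123232201/12321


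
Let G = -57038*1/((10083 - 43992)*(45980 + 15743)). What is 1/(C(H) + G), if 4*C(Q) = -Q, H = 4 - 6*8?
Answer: 2092965207/23022674315 ≈ 0.090909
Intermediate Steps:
H = -44 (H = 4 - 48 = -44)
C(Q) = -Q/4 (C(Q) = (-Q)/4 = -Q/4)
G = 57038/2092965207 (G = -57038/((-33909*61723)) = -57038/(-2092965207) = -57038*(-1/2092965207) = 57038/2092965207 ≈ 2.7252e-5)
1/(C(H) + G) = 1/(-1/4*(-44) + 57038/2092965207) = 1/(11 + 57038/2092965207) = 1/(23022674315/2092965207) = 2092965207/23022674315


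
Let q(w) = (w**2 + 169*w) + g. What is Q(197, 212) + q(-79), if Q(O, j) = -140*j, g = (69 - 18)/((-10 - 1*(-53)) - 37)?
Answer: -73563/2 ≈ -36782.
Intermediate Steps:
g = 17/2 (g = 51/((-10 + 53) - 37) = 51/(43 - 37) = 51/6 = 51*(1/6) = 17/2 ≈ 8.5000)
q(w) = 17/2 + w**2 + 169*w (q(w) = (w**2 + 169*w) + 17/2 = 17/2 + w**2 + 169*w)
Q(197, 212) + q(-79) = -140*212 + (17/2 + (-79)**2 + 169*(-79)) = -29680 + (17/2 + 6241 - 13351) = -29680 - 14203/2 = -73563/2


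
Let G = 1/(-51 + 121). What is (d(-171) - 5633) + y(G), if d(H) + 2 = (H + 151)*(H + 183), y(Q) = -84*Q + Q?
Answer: -411333/70 ≈ -5876.2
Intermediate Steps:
G = 1/70 ≈ 0.014286
y(Q) = -83*Q
d(H) = -2 + (151 + H)*(183 + H) (d(H) = -2 + (H + 151)*(H + 183) = -2 + (151 + H)*(183 + H))
(d(-171) - 5633) + y(G) = ((27631 + (-171)² + 334*(-171)) - 5633) - 83*1/70 = ((27631 + 29241 - 57114) - 5633) - 83/70 = (-242 - 5633) - 83/70 = -5875 - 83/70 = -411333/70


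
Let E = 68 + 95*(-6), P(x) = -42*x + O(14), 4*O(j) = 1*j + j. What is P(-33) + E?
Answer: 891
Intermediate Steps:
O(j) = j/2 (O(j) = (1*j + j)/4 = (j + j)/4 = (2*j)/4 = j/2)
P(x) = 7 - 42*x (P(x) = -42*x + (1/2)*14 = -42*x + 7 = 7 - 42*x)
E = -502 (E = 68 - 570 = -502)
P(-33) + E = (7 - 42*(-33)) - 502 = (7 + 1386) - 502 = 1393 - 502 = 891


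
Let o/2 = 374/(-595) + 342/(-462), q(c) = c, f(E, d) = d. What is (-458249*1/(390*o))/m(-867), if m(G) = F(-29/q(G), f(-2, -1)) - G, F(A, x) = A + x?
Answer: 599847941/1210371812 ≈ 0.49559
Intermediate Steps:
o = -1054/385 (o = 2*(374/(-595) + 342/(-462)) = 2*(374*(-1/595) + 342*(-1/462)) = 2*(-22/35 - 57/77) = 2*(-527/385) = -1054/385 ≈ -2.7377)
m(G) = -1 - G - 29/G (m(G) = (-29/G - 1) - G = (-1 - 29/G) - G = -1 - G - 29/G)
(-458249*1/(390*o))/m(-867) = (-458249/((-1054/385*390)))/(-1 - 1*(-867) - 29/(-867)) = (-458249/(-82212/77))/(-1 + 867 - 29*(-1/867)) = (-458249*(-77/82212))/(-1 + 867 + 29/867) = 35285173/(82212*(750851/867)) = (35285173/82212)*(867/750851) = 599847941/1210371812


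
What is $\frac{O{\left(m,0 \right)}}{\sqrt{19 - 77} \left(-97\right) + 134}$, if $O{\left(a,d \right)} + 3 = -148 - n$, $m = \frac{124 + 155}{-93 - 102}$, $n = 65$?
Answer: $- \frac{14472}{281839} - \frac{10476 i \sqrt{58}}{281839} \approx -0.051348 - 0.28308 i$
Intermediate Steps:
$m = - \frac{93}{65}$ ($m = \frac{279}{-195} = 279 \left(- \frac{1}{195}\right) = - \frac{93}{65} \approx -1.4308$)
$O{\left(a,d \right)} = -216$ ($O{\left(a,d \right)} = -3 - 213 = -216$)
$\frac{O{\left(m,0 \right)}}{\sqrt{19 - 77} \left(-97\right) + 134} = - \frac{216}{\sqrt{19 - 77} \left(-97\right) + 134} = - \frac{216}{\sqrt{-58} \left(-97\right) + 134} = - \frac{216}{i \sqrt{58} \left(-97\right) + 134} = - \frac{216}{- 97 i \sqrt{58} + 134} = - \frac{216}{134 - 97 i \sqrt{58}}$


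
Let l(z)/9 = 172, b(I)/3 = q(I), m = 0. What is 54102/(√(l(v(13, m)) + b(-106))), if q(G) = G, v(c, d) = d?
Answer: 9017*√1230/205 ≈ 1542.6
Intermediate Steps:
b(I) = 3*I
l(z) = 1548 (l(z) = 9*172 = 1548)
54102/(√(l(v(13, m)) + b(-106))) = 54102/(√(1548 + 3*(-106))) = 54102/(√(1548 - 318)) = 54102/(√1230) = 54102*(√1230/1230) = 9017*√1230/205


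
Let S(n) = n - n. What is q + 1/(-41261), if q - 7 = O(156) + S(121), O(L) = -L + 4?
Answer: -5982846/41261 ≈ -145.00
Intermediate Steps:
S(n) = 0
O(L) = 4 - L
q = -145 (q = 7 + ((4 - 1*156) + 0) = 7 + ((4 - 156) + 0) = 7 + (-152 + 0) = 7 - 152 = -145)
q + 1/(-41261) = -145 + 1/(-41261) = -145 - 1/41261 = -5982846/41261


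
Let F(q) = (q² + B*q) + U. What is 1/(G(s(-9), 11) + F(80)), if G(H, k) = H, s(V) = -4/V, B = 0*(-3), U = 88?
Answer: 9/58396 ≈ 0.00015412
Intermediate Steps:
B = 0
F(q) = 88 + q² (F(q) = (q² + 0*q) + 88 = (q² + 0) + 88 = q² + 88 = 88 + q²)
1/(G(s(-9), 11) + F(80)) = 1/(-4/(-9) + (88 + 80²)) = 1/(-4*(-⅑) + (88 + 6400)) = 1/(4/9 + 6488) = 1/(58396/9) = 9/58396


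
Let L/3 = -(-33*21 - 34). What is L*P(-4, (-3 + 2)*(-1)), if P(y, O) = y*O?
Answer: -8724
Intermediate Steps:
P(y, O) = O*y
L = 2181 (L = 3*(-(-33*21 - 34)) = 3*(-(-693 - 34)) = 3*(-1*(-727)) = 3*727 = 2181)
L*P(-4, (-3 + 2)*(-1)) = 2181*(((-3 + 2)*(-1))*(-4)) = 2181*(-1*(-1)*(-4)) = 2181*(1*(-4)) = 2181*(-4) = -8724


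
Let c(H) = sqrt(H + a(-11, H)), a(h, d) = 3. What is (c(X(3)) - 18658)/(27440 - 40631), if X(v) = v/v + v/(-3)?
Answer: 18658/13191 - sqrt(3)/13191 ≈ 1.4143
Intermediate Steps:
X(v) = 1 - v/3 (X(v) = 1 + v*(-1/3) = 1 - v/3)
c(H) = sqrt(3 + H) (c(H) = sqrt(H + 3) = sqrt(3 + H))
(c(X(3)) - 18658)/(27440 - 40631) = (sqrt(3 + (1 - 1/3*3)) - 18658)/(27440 - 40631) = (sqrt(3 + (1 - 1)) - 18658)/(-13191) = (sqrt(3 + 0) - 18658)*(-1/13191) = (sqrt(3) - 18658)*(-1/13191) = (-18658 + sqrt(3))*(-1/13191) = 18658/13191 - sqrt(3)/13191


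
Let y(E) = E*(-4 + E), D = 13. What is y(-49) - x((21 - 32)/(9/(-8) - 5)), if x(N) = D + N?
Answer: 126528/49 ≈ 2582.2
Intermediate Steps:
x(N) = 13 + N
y(-49) - x((21 - 32)/(9/(-8) - 5)) = -49*(-4 - 49) - (13 + (21 - 32)/(9/(-8) - 5)) = -49*(-53) - (13 - 11/(9*(-⅛) - 5)) = 2597 - (13 - 11/(-9/8 - 5)) = 2597 - (13 - 11/(-49/8)) = 2597 - (13 - 11*(-8/49)) = 2597 - (13 + 88/49) = 2597 - 1*725/49 = 2597 - 725/49 = 126528/49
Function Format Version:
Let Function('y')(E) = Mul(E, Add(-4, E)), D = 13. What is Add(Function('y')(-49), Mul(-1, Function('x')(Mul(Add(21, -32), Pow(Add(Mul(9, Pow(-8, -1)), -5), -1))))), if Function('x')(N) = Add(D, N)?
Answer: Rational(126528, 49) ≈ 2582.2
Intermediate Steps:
Function('x')(N) = Add(13, N)
Add(Function('y')(-49), Mul(-1, Function('x')(Mul(Add(21, -32), Pow(Add(Mul(9, Pow(-8, -1)), -5), -1))))) = Add(Mul(-49, Add(-4, -49)), Mul(-1, Add(13, Mul(Add(21, -32), Pow(Add(Mul(9, Pow(-8, -1)), -5), -1))))) = Add(Mul(-49, -53), Mul(-1, Add(13, Mul(-11, Pow(Add(Mul(9, Rational(-1, 8)), -5), -1))))) = Add(2597, Mul(-1, Add(13, Mul(-11, Pow(Add(Rational(-9, 8), -5), -1))))) = Add(2597, Mul(-1, Add(13, Mul(-11, Pow(Rational(-49, 8), -1))))) = Add(2597, Mul(-1, Add(13, Mul(-11, Rational(-8, 49))))) = Add(2597, Mul(-1, Add(13, Rational(88, 49)))) = Add(2597, Mul(-1, Rational(725, 49))) = Add(2597, Rational(-725, 49)) = Rational(126528, 49)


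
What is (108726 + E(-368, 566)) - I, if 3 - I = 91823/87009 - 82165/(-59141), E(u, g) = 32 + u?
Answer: 557750324967631/5145799269 ≈ 1.0839e+5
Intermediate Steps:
I = 2857799279/5145799269 (I = 3 - (91823/87009 - 82165/(-59141)) = 3 - (91823*(1/87009) - 82165*(-1/59141)) = 3 - (91823/87009 + 82165/59141) = 3 - 1*12579598528/5145799269 = 3 - 12579598528/5145799269 = 2857799279/5145799269 ≈ 0.55537)
(108726 + E(-368, 566)) - I = (108726 + (32 - 368)) - 1*2857799279/5145799269 = (108726 - 336) - 2857799279/5145799269 = 108390 - 2857799279/5145799269 = 557750324967631/5145799269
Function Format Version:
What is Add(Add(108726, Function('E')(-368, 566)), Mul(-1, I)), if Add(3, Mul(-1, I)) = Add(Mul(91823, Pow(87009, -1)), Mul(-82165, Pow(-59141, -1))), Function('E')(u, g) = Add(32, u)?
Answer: Rational(557750324967631, 5145799269) ≈ 1.0839e+5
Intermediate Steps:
I = Rational(2857799279, 5145799269) (I = Add(3, Mul(-1, Add(Mul(91823, Pow(87009, -1)), Mul(-82165, Pow(-59141, -1))))) = Add(3, Mul(-1, Add(Mul(91823, Rational(1, 87009)), Mul(-82165, Rational(-1, 59141))))) = Add(3, Mul(-1, Add(Rational(91823, 87009), Rational(82165, 59141)))) = Add(3, Mul(-1, Rational(12579598528, 5145799269))) = Add(3, Rational(-12579598528, 5145799269)) = Rational(2857799279, 5145799269) ≈ 0.55537)
Add(Add(108726, Function('E')(-368, 566)), Mul(-1, I)) = Add(Add(108726, Add(32, -368)), Mul(-1, Rational(2857799279, 5145799269))) = Add(Add(108726, -336), Rational(-2857799279, 5145799269)) = Add(108390, Rational(-2857799279, 5145799269)) = Rational(557750324967631, 5145799269)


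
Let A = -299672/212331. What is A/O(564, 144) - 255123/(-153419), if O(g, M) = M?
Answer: 138474638359/83765853486 ≈ 1.6531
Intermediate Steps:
A = -299672/212331 (A = -299672*1/212331 = -299672/212331 ≈ -1.4113)
A/O(564, 144) - 255123/(-153419) = -299672/212331/144 - 255123/(-153419) = -299672/212331*1/144 - 255123*(-1/153419) = -37459/3821958 + 255123/153419 = 138474638359/83765853486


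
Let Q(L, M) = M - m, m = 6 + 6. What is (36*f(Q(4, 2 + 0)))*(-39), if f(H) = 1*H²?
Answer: -140400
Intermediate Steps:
m = 12
Q(L, M) = -12 + M (Q(L, M) = M - 1*12 = M - 12 = -12 + M)
f(H) = H²
(36*f(Q(4, 2 + 0)))*(-39) = (36*(-12 + (2 + 0))²)*(-39) = (36*(-12 + 2)²)*(-39) = (36*(-10)²)*(-39) = (36*100)*(-39) = 3600*(-39) = -140400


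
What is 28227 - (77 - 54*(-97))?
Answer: 22912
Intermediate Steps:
28227 - (77 - 54*(-97)) = 28227 - (77 + 5238) = 28227 - 1*5315 = 28227 - 5315 = 22912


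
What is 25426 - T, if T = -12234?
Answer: 37660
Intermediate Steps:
25426 - T = 25426 - 1*(-12234) = 25426 + 12234 = 37660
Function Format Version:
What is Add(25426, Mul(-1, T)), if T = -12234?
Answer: 37660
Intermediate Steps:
Add(25426, Mul(-1, T)) = Add(25426, Mul(-1, -12234)) = Add(25426, 12234) = 37660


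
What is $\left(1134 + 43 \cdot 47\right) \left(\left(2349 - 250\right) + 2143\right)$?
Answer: $13383510$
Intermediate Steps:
$\left(1134 + 43 \cdot 47\right) \left(\left(2349 - 250\right) + 2143\right) = \left(1134 + 2021\right) \left(\left(2349 - 250\right) + 2143\right) = 3155 \left(2099 + 2143\right) = 3155 \cdot 4242 = 13383510$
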